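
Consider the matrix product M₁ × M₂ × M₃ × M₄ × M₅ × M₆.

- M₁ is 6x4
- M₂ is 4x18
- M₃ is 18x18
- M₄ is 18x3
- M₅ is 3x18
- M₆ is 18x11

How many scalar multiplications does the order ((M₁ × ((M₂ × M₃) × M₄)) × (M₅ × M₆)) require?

2376

(M₂ × M₃): 4×18 by 18×18 → 4×18, cost 4·18·18 = 1296
((M₂ × M₃) × M₄): 4×18 by 18×3 → 4×3, cost 4·18·3 = 216; cumulative 1512
(M₁ × ((M₂ × M₃) × M₄)): 6×4 by 4×3 → 6×3, cost 6·4·3 = 72; cumulative 1584
(M₅ × M₆): 3×18 by 18×11 → 3×11, cost 3·18·11 = 594
((M₁ × ((M₂ × M₃) × M₄)) × (M₅ × M₆)): 6×3 by 3×11 → 6×11, cost 6·3·11 = 198; cumulative 2376
Total: 2376 scalar multiplications.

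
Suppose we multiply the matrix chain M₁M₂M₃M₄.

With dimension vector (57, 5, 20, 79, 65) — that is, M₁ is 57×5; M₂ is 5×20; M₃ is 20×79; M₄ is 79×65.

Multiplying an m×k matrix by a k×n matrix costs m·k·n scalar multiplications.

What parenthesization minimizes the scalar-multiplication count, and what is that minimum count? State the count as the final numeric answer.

Adjacent pairs: M₁M₂ = 57·5·20 = 5700; M₂M₃ = 5·20·79 = 7900; M₃M₄ = 20·79·65 = 102700.
Length 3: M₁..M₃: k=1: 0+7900+57·5·79=30415; k=2: 5700+0+57·20·79=95760 → min 30415 | M₂..M₄: k=2: 0+102700+5·20·65=109200; k=3: 7900+0+5·79·65=33575 → min 33575.
Length 4: M₁..M₄: k=1: 0+33575+57·5·65=52100; k=2: 5700+102700+57·20·65=182500; k=3: 30415+0+57·79·65=323110 → min 52100.
Optimal parenthesization: (M₁((M₂M₃)M₄)) with cost 52100.

52100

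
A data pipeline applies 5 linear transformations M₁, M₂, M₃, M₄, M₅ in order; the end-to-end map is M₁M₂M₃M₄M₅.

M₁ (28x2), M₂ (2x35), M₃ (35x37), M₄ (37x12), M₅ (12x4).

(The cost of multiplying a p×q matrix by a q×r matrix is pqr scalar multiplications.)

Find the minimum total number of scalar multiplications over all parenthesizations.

3798

Adjacent pairs: M₁M₂ = 28·2·35 = 1960; M₂M₃ = 2·35·37 = 2590; M₃M₄ = 35·37·12 = 15540; M₄M₅ = 37·12·4 = 1776.
Length 3: M₁..M₃: k=1: 0+2590+28·2·37=4662; k=2: 1960+0+28·35·37=38220 → min 4662 | M₂..M₄: k=2: 0+15540+2·35·12=16380; k=3: 2590+0+2·37·12=3478 → min 3478 | M₃..M₅: k=3: 0+1776+35·37·4=6956; k=4: 15540+0+35·12·4=17220 → min 6956.
Length 4: M₁..M₄: k=1: 0+3478+28·2·12=4150; k=2: 1960+15540+28·35·12=29260; k=3: 4662+0+28·37·12=17094 → min 4150 | M₂..M₅: k=2: 0+6956+2·35·4=7236; k=3: 2590+1776+2·37·4=4662; k=4: 3478+0+2·12·4=3574 → min 3574.
Length 5: M₁..M₅: k=1: 0+3574+28·2·4=3798; k=2: 1960+6956+28·35·4=12836; k=3: 4662+1776+28·37·4=10582; k=4: 4150+0+28·12·4=5494 → min 3798.
Optimal order: (M₁(((M₂M₃)M₄)M₅)) with cost 3798.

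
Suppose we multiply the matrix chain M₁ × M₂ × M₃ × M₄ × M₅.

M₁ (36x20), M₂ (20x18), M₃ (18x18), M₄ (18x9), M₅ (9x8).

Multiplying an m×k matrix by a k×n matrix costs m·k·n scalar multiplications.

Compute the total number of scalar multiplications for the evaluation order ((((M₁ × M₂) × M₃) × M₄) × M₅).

(M₁ × M₂): 36×20 by 20×18 → 36×18, cost 36·20·18 = 12960
((M₁ × M₂) × M₃): 36×18 by 18×18 → 36×18, cost 36·18·18 = 11664; cumulative 24624
(((M₁ × M₂) × M₃) × M₄): 36×18 by 18×9 → 36×9, cost 36·18·9 = 5832; cumulative 30456
((((M₁ × M₂) × M₃) × M₄) × M₅): 36×9 by 9×8 → 36×8, cost 36·9·8 = 2592; cumulative 33048
Total: 33048 scalar multiplications.

33048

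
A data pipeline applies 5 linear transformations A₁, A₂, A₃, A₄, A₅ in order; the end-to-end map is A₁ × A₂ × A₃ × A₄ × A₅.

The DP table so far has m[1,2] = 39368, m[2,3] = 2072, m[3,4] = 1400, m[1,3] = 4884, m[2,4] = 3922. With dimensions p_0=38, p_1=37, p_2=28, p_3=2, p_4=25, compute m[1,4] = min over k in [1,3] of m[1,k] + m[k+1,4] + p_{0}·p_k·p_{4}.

m[1,4] = min over k∈[1,3] of m[1,k]+m[k+1,4]+p_{0}·p_k·p_{4}.
k=1: 0 + 3922 + 38·37·25 = 39072; k=2: 39368 + 1400 + 38·28·25 = 67368; k=3: 4884 + 0 + 38·2·25 = 6784.
Minimum: 6784 at k=3.

6784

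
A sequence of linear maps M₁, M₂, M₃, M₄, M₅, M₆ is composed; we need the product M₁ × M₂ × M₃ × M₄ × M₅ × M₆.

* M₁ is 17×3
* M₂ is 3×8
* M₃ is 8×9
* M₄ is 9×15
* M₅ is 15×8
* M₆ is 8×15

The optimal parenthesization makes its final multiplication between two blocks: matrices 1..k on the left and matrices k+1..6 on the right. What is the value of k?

1

Adjacent pairs: M₁M₂ = 17·3·8 = 408; M₂M₃ = 3·8·9 = 216; M₃M₄ = 8·9·15 = 1080; M₄M₅ = 9·15·8 = 1080; M₅M₆ = 15·8·15 = 1800.
Length 3: M₁..M₃: k=1: 0+216+17·3·9=675; k=2: 408+0+17·8·9=1632 → min 675 | M₂..M₄: k=2: 0+1080+3·8·15=1440; k=3: 216+0+3·9·15=621 → min 621 | M₃..M₅: k=3: 0+1080+8·9·8=1656; k=4: 1080+0+8·15·8=2040 → min 1656 | M₄..M₆: k=4: 0+1800+9·15·15=3825; k=5: 1080+0+9·8·15=2160 → min 2160.
Length 4: M₁..M₄: k=1: 0+621+17·3·15=1386; k=2: 408+1080+17·8·15=3528; k=3: 675+0+17·9·15=2970 → min 1386 | M₂..M₅: k=2: 0+1656+3·8·8=1848; k=3: 216+1080+3·9·8=1512; k=4: 621+0+3·15·8=981 → min 981 | M₃..M₆: k=3: 0+2160+8·9·15=3240; k=4: 1080+1800+8·15·15=4680; k=5: 1656+0+8·8·15=2616 → min 2616.
Length 5: M₁..M₅: k=1: 0+981+17·3·8=1389; k=2: 408+1656+17·8·8=3152; k=3: 675+1080+17·9·8=2979; k=4: 1386+0+17·15·8=3426 → min 1389 | M₂..M₆: k=2: 0+2616+3·8·15=2976; k=3: 216+2160+3·9·15=2781; k=4: 621+1800+3·15·15=3096; k=5: 981+0+3·8·15=1341 → min 1341.
Top-level splits: k=1: (M₁..M₁)·(M₂..M₆) → 0+1341+17·3·15 = 2106; k=2: (M₁..M₂)·(M₃..M₆) → 408+2616+17·8·15 = 5064; k=3: (M₁..M₃)·(M₄..M₆) → 675+2160+17·9·15 = 5130; k=4: (M₁..M₄)·(M₅..M₆) → 1386+1800+17·15·15 = 7011; k=5: (M₁..M₅)·(M₆..M₆) → 1389+0+17·8·15 = 3429.
Best split is after M₁, i.e. k = 1.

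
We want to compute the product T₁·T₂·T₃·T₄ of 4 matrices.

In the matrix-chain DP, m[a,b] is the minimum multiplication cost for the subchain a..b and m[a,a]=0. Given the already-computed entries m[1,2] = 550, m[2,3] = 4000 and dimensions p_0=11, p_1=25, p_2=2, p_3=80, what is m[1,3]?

2310

m[1,3] = min over k∈[1,2] of m[1,k]+m[k+1,3]+p_{0}·p_k·p_{3}.
k=1: 0 + 4000 + 11·25·80 = 26000; k=2: 550 + 0 + 11·2·80 = 2310.
Minimum: 2310 at k=2.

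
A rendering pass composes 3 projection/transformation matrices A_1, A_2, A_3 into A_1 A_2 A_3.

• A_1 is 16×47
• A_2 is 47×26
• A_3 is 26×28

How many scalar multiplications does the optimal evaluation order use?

Order (A_1 (A_2 A_3)): (A_2 A_3): 47×26 by 26×28 → 47×28, cost 47·26·28 = 34216; (A_1 (A_2 A_3)): 16×47 by 47×28 → 16×28, cost 16·47·28 = 21056; cumulative 55272. Total 55272.
Order ((A_1 A_2) A_3): (A_1 A_2): 16×47 by 47×26 → 16×26, cost 16·47·26 = 19552; ((A_1 A_2) A_3): 16×26 by 26×28 → 16×28, cost 16·26·28 = 11648; cumulative 31200. Total 31200.
Minimum: 31200.

31200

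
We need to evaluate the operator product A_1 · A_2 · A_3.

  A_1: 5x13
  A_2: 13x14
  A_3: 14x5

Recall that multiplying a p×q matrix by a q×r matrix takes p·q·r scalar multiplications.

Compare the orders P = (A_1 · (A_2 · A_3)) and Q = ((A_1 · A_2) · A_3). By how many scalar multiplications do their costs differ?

25

Order P = (A_1 · (A_2 · A_3)): (A_2 · A_3): 13×14 by 14×5 → 13×5, cost 13·14·5 = 910; (A_1 · (A_2 · A_3)): 5×13 by 13×5 → 5×5, cost 5·13·5 = 325; cumulative 1235. Total 1235.
Order Q = ((A_1 · A_2) · A_3): (A_1 · A_2): 5×13 by 13×14 → 5×14, cost 5·13·14 = 910; ((A_1 · A_2) · A_3): 5×14 by 14×5 → 5×5, cost 5·14·5 = 350; cumulative 1260. Total 1260.
Difference: |1235 − 1260| = 25.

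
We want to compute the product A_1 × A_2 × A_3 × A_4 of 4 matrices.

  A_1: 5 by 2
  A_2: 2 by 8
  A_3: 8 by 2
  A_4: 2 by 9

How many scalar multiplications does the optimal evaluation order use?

142

Adjacent pairs: A_1A_2 = 5·2·8 = 80; A_2A_3 = 2·8·2 = 32; A_3A_4 = 8·2·9 = 144.
Length 3: A_1..A_3: k=1: 0+32+5·2·2=52; k=2: 80+0+5·8·2=160 → min 52 | A_2..A_4: k=2: 0+144+2·8·9=288; k=3: 32+0+2·2·9=68 → min 68.
Length 4: A_1..A_4: k=1: 0+68+5·2·9=158; k=2: 80+144+5·8·9=584; k=3: 52+0+5·2·9=142 → min 142.
Optimal order: ((A_1 × (A_2 × A_3)) × A_4) with cost 142.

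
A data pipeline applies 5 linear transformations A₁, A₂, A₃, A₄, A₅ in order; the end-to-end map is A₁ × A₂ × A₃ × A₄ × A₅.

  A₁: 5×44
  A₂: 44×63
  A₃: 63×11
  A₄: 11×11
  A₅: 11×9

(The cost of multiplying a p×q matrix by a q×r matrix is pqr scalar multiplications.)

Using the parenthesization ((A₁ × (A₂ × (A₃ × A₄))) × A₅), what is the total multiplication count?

41030

(A₃ × A₄): 63×11 by 11×11 → 63×11, cost 63·11·11 = 7623
(A₂ × (A₃ × A₄)): 44×63 by 63×11 → 44×11, cost 44·63·11 = 30492; cumulative 38115
(A₁ × (A₂ × (A₃ × A₄))): 5×44 by 44×11 → 5×11, cost 5·44·11 = 2420; cumulative 40535
((A₁ × (A₂ × (A₃ × A₄))) × A₅): 5×11 by 11×9 → 5×9, cost 5·11·9 = 495; cumulative 41030
Total: 41030 scalar multiplications.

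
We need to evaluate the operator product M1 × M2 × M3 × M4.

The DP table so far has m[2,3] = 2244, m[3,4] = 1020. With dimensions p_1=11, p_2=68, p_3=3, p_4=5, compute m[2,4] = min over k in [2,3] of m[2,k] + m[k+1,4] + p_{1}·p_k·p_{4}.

m[2,4] = min over k∈[2,3] of m[2,k]+m[k+1,4]+p_{1}·p_k·p_{4}.
k=2: 0 + 1020 + 11·68·5 = 4760; k=3: 2244 + 0 + 11·3·5 = 2409.
Minimum: 2409 at k=3.

2409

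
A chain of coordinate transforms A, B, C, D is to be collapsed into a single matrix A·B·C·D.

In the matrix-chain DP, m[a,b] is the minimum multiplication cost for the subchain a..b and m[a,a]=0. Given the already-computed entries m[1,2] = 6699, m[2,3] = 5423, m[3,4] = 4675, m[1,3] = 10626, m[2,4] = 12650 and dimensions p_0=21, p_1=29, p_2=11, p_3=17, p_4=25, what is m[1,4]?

m[1,4] = min over k∈[1,3] of m[1,k]+m[k+1,4]+p_{0}·p_k·p_{4}.
k=1: 0 + 12650 + 21·29·25 = 27875; k=2: 6699 + 4675 + 21·11·25 = 17149; k=3: 10626 + 0 + 21·17·25 = 19551.
Minimum: 17149 at k=2.

17149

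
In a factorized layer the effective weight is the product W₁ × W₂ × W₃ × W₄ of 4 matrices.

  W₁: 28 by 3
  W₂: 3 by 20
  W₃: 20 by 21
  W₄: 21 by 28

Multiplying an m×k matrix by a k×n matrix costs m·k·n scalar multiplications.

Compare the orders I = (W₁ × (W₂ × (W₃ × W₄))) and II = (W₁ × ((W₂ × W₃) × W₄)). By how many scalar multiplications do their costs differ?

10416

Order I = (W₁ × (W₂ × (W₃ × W₄))): (W₃ × W₄): 20×21 by 21×28 → 20×28, cost 20·21·28 = 11760; (W₂ × (W₃ × W₄)): 3×20 by 20×28 → 3×28, cost 3·20·28 = 1680; cumulative 13440; (W₁ × (W₂ × (W₃ × W₄))): 28×3 by 3×28 → 28×28, cost 28·3·28 = 2352; cumulative 15792. Total 15792.
Order II = (W₁ × ((W₂ × W₃) × W₄)): (W₂ × W₃): 3×20 by 20×21 → 3×21, cost 3·20·21 = 1260; ((W₂ × W₃) × W₄): 3×21 by 21×28 → 3×28, cost 3·21·28 = 1764; cumulative 3024; (W₁ × ((W₂ × W₃) × W₄)): 28×3 by 3×28 → 28×28, cost 28·3·28 = 2352; cumulative 5376. Total 5376.
Difference: |15792 − 5376| = 10416.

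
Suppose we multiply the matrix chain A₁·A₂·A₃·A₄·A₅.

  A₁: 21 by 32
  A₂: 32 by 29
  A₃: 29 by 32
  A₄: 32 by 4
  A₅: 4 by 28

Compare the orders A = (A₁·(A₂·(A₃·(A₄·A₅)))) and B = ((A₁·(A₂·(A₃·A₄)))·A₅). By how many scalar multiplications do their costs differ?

Order A = (A₁·(A₂·(A₃·(A₄·A₅)))): (A₄·A₅): 32×4 by 4×28 → 32×28, cost 32·4·28 = 3584; (A₃·(A₄·A₅)): 29×32 by 32×28 → 29×28, cost 29·32·28 = 25984; cumulative 29568; (A₂·(A₃·(A₄·A₅))): 32×29 by 29×28 → 32×28, cost 32·29·28 = 25984; cumulative 55552; (A₁·(A₂·(A₃·(A₄·A₅)))): 21×32 by 32×28 → 21×28, cost 21·32·28 = 18816; cumulative 74368. Total 74368.
Order B = ((A₁·(A₂·(A₃·A₄)))·A₅): (A₃·A₄): 29×32 by 32×4 → 29×4, cost 29·32·4 = 3712; (A₂·(A₃·A₄)): 32×29 by 29×4 → 32×4, cost 32·29·4 = 3712; cumulative 7424; (A₁·(A₂·(A₃·A₄))): 21×32 by 32×4 → 21×4, cost 21·32·4 = 2688; cumulative 10112; ((A₁·(A₂·(A₃·A₄)))·A₅): 21×4 by 4×28 → 21×28, cost 21·4·28 = 2352; cumulative 12464. Total 12464.
Difference: |74368 − 12464| = 61904.

61904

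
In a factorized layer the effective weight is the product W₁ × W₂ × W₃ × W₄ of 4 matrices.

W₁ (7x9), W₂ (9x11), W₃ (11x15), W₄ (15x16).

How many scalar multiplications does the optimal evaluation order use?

Adjacent pairs: W₁W₂ = 7·9·11 = 693; W₂W₃ = 9·11·15 = 1485; W₃W₄ = 11·15·16 = 2640.
Length 3: W₁..W₃: k=1: 0+1485+7·9·15=2430; k=2: 693+0+7·11·15=1848 → min 1848 | W₂..W₄: k=2: 0+2640+9·11·16=4224; k=3: 1485+0+9·15·16=3645 → min 3645.
Length 4: W₁..W₄: k=1: 0+3645+7·9·16=4653; k=2: 693+2640+7·11·16=4565; k=3: 1848+0+7·15·16=3528 → min 3528.
Optimal order: (((W₁ × W₂) × W₃) × W₄) with cost 3528.

3528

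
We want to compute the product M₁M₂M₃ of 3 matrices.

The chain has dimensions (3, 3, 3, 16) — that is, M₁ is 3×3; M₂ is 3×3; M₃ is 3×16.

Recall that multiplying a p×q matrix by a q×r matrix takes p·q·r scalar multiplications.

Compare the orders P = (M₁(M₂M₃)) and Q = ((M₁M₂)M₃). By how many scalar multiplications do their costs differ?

117

Order P = (M₁(M₂M₃)): (M₂M₃): 3×3 by 3×16 → 3×16, cost 3·3·16 = 144; (M₁(M₂M₃)): 3×3 by 3×16 → 3×16, cost 3·3·16 = 144; cumulative 288. Total 288.
Order Q = ((M₁M₂)M₃): (M₁M₂): 3×3 by 3×3 → 3×3, cost 3·3·3 = 27; ((M₁M₂)M₃): 3×3 by 3×16 → 3×16, cost 3·3·16 = 144; cumulative 171. Total 171.
Difference: |288 − 171| = 117.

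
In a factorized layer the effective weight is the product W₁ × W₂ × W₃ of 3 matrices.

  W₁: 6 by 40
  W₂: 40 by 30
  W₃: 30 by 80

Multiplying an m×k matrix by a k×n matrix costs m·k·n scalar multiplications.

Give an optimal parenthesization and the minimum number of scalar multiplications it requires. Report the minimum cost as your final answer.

(W₁ × (W₂ × W₃)): cost 115200.
((W₁ × W₂) × W₃): cost 21600.
Optimal: ((W₁ × W₂) × W₃) with cost 21600.

21600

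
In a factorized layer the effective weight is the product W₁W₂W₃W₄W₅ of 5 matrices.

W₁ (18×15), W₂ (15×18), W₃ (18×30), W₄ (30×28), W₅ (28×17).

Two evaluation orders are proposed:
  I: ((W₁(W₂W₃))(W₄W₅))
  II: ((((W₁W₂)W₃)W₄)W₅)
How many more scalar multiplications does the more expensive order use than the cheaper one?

1392

Order I = ((W₁(W₂W₃))(W₄W₅)): (W₂W₃): 15×18 by 18×30 → 15×30, cost 15·18·30 = 8100; (W₁(W₂W₃)): 18×15 by 15×30 → 18×30, cost 18·15·30 = 8100; cumulative 16200; (W₄W₅): 30×28 by 28×17 → 30×17, cost 30·28·17 = 14280; ((W₁(W₂W₃))(W₄W₅)): 18×30 by 30×17 → 18×17, cost 18·30·17 = 9180; cumulative 39660. Total 39660.
Order II = ((((W₁W₂)W₃)W₄)W₅): (W₁W₂): 18×15 by 15×18 → 18×18, cost 18·15·18 = 4860; ((W₁W₂)W₃): 18×18 by 18×30 → 18×30, cost 18·18·30 = 9720; cumulative 14580; (((W₁W₂)W₃)W₄): 18×30 by 30×28 → 18×28, cost 18·30·28 = 15120; cumulative 29700; ((((W₁W₂)W₃)W₄)W₅): 18×28 by 28×17 → 18×17, cost 18·28·17 = 8568; cumulative 38268. Total 38268.
Difference: |39660 − 38268| = 1392.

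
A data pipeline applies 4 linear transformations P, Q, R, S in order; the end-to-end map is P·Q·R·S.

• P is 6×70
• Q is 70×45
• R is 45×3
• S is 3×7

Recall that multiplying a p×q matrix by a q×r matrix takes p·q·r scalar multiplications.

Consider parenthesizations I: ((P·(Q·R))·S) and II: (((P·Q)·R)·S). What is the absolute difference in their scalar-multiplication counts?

Order I = ((P·(Q·R))·S): (Q·R): 70×45 by 45×3 → 70×3, cost 70·45·3 = 9450; (P·(Q·R)): 6×70 by 70×3 → 6×3, cost 6·70·3 = 1260; cumulative 10710; ((P·(Q·R))·S): 6×3 by 3×7 → 6×7, cost 6·3·7 = 126; cumulative 10836. Total 10836.
Order II = (((P·Q)·R)·S): (P·Q): 6×70 by 70×45 → 6×45, cost 6·70·45 = 18900; ((P·Q)·R): 6×45 by 45×3 → 6×3, cost 6·45·3 = 810; cumulative 19710; (((P·Q)·R)·S): 6×3 by 3×7 → 6×7, cost 6·3·7 = 126; cumulative 19836. Total 19836.
Difference: |10836 − 19836| = 9000.

9000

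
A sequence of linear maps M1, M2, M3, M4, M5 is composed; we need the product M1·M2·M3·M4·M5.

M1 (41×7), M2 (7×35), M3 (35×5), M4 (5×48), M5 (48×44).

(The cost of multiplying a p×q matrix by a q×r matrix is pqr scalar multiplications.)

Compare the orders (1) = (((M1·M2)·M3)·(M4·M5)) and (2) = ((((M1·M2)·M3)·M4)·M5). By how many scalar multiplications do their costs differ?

Order (1) = (((M1·M2)·M3)·(M4·M5)): (M1·M2): 41×7 by 7×35 → 41×35, cost 41·7·35 = 10045; ((M1·M2)·M3): 41×35 by 35×5 → 41×5, cost 41·35·5 = 7175; cumulative 17220; (M4·M5): 5×48 by 48×44 → 5×44, cost 5·48·44 = 10560; (((M1·M2)·M3)·(M4·M5)): 41×5 by 5×44 → 41×44, cost 41·5·44 = 9020; cumulative 36800. Total 36800.
Order (2) = ((((M1·M2)·M3)·M4)·M5): (M1·M2): 41×7 by 7×35 → 41×35, cost 41·7·35 = 10045; ((M1·M2)·M3): 41×35 by 35×5 → 41×5, cost 41·35·5 = 7175; cumulative 17220; (((M1·M2)·M3)·M4): 41×5 by 5×48 → 41×48, cost 41·5·48 = 9840; cumulative 27060; ((((M1·M2)·M3)·M4)·M5): 41×48 by 48×44 → 41×44, cost 41·48·44 = 86592; cumulative 113652. Total 113652.
Difference: |36800 − 113652| = 76852.

76852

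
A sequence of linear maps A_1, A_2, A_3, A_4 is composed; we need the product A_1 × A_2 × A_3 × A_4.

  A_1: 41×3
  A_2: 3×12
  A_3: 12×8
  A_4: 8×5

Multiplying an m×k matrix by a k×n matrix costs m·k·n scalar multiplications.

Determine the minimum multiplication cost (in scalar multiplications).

Adjacent pairs: A_1A_2 = 41·3·12 = 1476; A_2A_3 = 3·12·8 = 288; A_3A_4 = 12·8·5 = 480.
Length 3: A_1..A_3: k=1: 0+288+41·3·8=1272; k=2: 1476+0+41·12·8=5412 → min 1272 | A_2..A_4: k=2: 0+480+3·12·5=660; k=3: 288+0+3·8·5=408 → min 408.
Length 4: A_1..A_4: k=1: 0+408+41·3·5=1023; k=2: 1476+480+41·12·5=4416; k=3: 1272+0+41·8·5=2912 → min 1023.
Optimal order: (A_1 × ((A_2 × A_3) × A_4)) with cost 1023.

1023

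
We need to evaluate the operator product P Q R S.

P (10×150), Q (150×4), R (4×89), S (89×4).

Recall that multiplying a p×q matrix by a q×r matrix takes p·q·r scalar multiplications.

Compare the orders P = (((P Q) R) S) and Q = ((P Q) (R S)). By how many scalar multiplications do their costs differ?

5536

Order P = (((P Q) R) S): (P Q): 10×150 by 150×4 → 10×4, cost 10·150·4 = 6000; ((P Q) R): 10×4 by 4×89 → 10×89, cost 10·4·89 = 3560; cumulative 9560; (((P Q) R) S): 10×89 by 89×4 → 10×4, cost 10·89·4 = 3560; cumulative 13120. Total 13120.
Order Q = ((P Q) (R S)): (P Q): 10×150 by 150×4 → 10×4, cost 10·150·4 = 6000; (R S): 4×89 by 89×4 → 4×4, cost 4·89·4 = 1424; ((P Q) (R S)): 10×4 by 4×4 → 10×4, cost 10·4·4 = 160; cumulative 7584. Total 7584.
Difference: |13120 − 7584| = 5536.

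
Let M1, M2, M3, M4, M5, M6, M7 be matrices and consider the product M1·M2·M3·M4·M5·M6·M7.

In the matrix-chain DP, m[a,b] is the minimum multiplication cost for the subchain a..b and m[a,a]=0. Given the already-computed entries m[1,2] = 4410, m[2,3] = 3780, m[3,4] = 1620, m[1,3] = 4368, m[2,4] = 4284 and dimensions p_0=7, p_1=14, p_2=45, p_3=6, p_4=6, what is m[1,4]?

4620

m[1,4] = min over k∈[1,3] of m[1,k]+m[k+1,4]+p_{0}·p_k·p_{4}.
k=1: 0 + 4284 + 7·14·6 = 4872; k=2: 4410 + 1620 + 7·45·6 = 7920; k=3: 4368 + 0 + 7·6·6 = 4620.
Minimum: 4620 at k=3.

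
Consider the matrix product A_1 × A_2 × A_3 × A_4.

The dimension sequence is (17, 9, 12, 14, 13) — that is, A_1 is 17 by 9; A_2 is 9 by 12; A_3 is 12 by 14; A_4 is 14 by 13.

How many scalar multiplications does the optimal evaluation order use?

Adjacent pairs: A_1A_2 = 17·9·12 = 1836; A_2A_3 = 9·12·14 = 1512; A_3A_4 = 12·14·13 = 2184.
Length 3: A_1..A_3: k=1: 0+1512+17·9·14=3654; k=2: 1836+0+17·12·14=4692 → min 3654 | A_2..A_4: k=2: 0+2184+9·12·13=3588; k=3: 1512+0+9·14·13=3150 → min 3150.
Length 4: A_1..A_4: k=1: 0+3150+17·9·13=5139; k=2: 1836+2184+17·12·13=6672; k=3: 3654+0+17·14·13=6748 → min 5139.
Optimal order: (A_1 × ((A_2 × A_3) × A_4)) with cost 5139.

5139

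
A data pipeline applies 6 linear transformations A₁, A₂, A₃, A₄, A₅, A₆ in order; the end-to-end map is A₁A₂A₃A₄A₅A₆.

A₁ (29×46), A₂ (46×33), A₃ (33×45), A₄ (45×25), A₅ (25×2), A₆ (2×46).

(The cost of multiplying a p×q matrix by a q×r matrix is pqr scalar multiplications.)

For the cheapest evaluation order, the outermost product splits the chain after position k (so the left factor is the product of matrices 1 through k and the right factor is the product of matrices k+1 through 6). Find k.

Adjacent pairs: A₁A₂ = 29·46·33 = 44022; A₂A₃ = 46·33·45 = 68310; A₃A₄ = 33·45·25 = 37125; A₄A₅ = 45·25·2 = 2250; A₅A₆ = 25·2·46 = 2300.
Length 3: A₁..A₃: k=1: 0+68310+29·46·45=128340; k=2: 44022+0+29·33·45=87087 → min 87087 | A₂..A₄: k=2: 0+37125+46·33·25=75075; k=3: 68310+0+46·45·25=120060 → min 75075 | A₃..A₅: k=3: 0+2250+33·45·2=5220; k=4: 37125+0+33·25·2=38775 → min 5220 | A₄..A₆: k=4: 0+2300+45·25·46=54050; k=5: 2250+0+45·2·46=6390 → min 6390.
Length 4: A₁..A₄: k=1: 0+75075+29·46·25=108425; k=2: 44022+37125+29·33·25=105072; k=3: 87087+0+29·45·25=119712 → min 105072 | A₂..A₅: k=2: 0+5220+46·33·2=8256; k=3: 68310+2250+46·45·2=74700; k=4: 75075+0+46·25·2=77375 → min 8256 | A₃..A₆: k=3: 0+6390+33·45·46=74700; k=4: 37125+2300+33·25·46=77375; k=5: 5220+0+33·2·46=8256 → min 8256.
Length 5: A₁..A₅: k=1: 0+8256+29·46·2=10924; k=2: 44022+5220+29·33·2=51156; k=3: 87087+2250+29·45·2=91947; k=4: 105072+0+29·25·2=106522 → min 10924 | A₂..A₆: k=2: 0+8256+46·33·46=78084; k=3: 68310+6390+46·45·46=169920; k=4: 75075+2300+46·25·46=130275; k=5: 8256+0+46·2·46=12488 → min 12488.
Top-level splits: k=1: (A₁..A₁)·(A₂..A₆) → 0+12488+29·46·46 = 73852; k=2: (A₁..A₂)·(A₃..A₆) → 44022+8256+29·33·46 = 96300; k=3: (A₁..A₃)·(A₄..A₆) → 87087+6390+29·45·46 = 153507; k=4: (A₁..A₄)·(A₅..A₆) → 105072+2300+29·25·46 = 140722; k=5: (A₁..A₅)·(A₆..A₆) → 10924+0+29·2·46 = 13592.
Best split is after A₅, i.e. k = 5.

5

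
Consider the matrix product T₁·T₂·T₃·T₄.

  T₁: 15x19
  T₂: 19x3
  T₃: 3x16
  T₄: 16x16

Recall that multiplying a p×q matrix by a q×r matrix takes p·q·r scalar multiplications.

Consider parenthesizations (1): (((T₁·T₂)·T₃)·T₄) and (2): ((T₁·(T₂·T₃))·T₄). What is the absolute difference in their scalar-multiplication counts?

Order (1) = (((T₁·T₂)·T₃)·T₄): (T₁·T₂): 15×19 by 19×3 → 15×3, cost 15·19·3 = 855; ((T₁·T₂)·T₃): 15×3 by 3×16 → 15×16, cost 15·3·16 = 720; cumulative 1575; (((T₁·T₂)·T₃)·T₄): 15×16 by 16×16 → 15×16, cost 15·16·16 = 3840; cumulative 5415. Total 5415.
Order (2) = ((T₁·(T₂·T₃))·T₄): (T₂·T₃): 19×3 by 3×16 → 19×16, cost 19·3·16 = 912; (T₁·(T₂·T₃)): 15×19 by 19×16 → 15×16, cost 15·19·16 = 4560; cumulative 5472; ((T₁·(T₂·T₃))·T₄): 15×16 by 16×16 → 15×16, cost 15·16·16 = 3840; cumulative 9312. Total 9312.
Difference: |5415 − 9312| = 3897.

3897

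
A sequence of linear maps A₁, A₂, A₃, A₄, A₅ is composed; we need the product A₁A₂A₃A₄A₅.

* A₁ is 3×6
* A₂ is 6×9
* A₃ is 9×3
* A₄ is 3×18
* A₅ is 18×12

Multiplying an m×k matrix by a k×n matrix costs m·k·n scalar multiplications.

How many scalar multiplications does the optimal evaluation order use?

972

Adjacent pairs: A₁A₂ = 3·6·9 = 162; A₂A₃ = 6·9·3 = 162; A₃A₄ = 9·3·18 = 486; A₄A₅ = 3·18·12 = 648.
Length 3: A₁..A₃: k=1: 0+162+3·6·3=216; k=2: 162+0+3·9·3=243 → min 216 | A₂..A₄: k=2: 0+486+6·9·18=1458; k=3: 162+0+6·3·18=486 → min 486 | A₃..A₅: k=3: 0+648+9·3·12=972; k=4: 486+0+9·18·12=2430 → min 972.
Length 4: A₁..A₄: k=1: 0+486+3·6·18=810; k=2: 162+486+3·9·18=1134; k=3: 216+0+3·3·18=378 → min 378 | A₂..A₅: k=2: 0+972+6·9·12=1620; k=3: 162+648+6·3·12=1026; k=4: 486+0+6·18·12=1782 → min 1026.
Length 5: A₁..A₅: k=1: 0+1026+3·6·12=1242; k=2: 162+972+3·9·12=1458; k=3: 216+648+3·3·12=972; k=4: 378+0+3·18·12=1026 → min 972.
Optimal order: ((A₁(A₂A₃))(A₄A₅)) with cost 972.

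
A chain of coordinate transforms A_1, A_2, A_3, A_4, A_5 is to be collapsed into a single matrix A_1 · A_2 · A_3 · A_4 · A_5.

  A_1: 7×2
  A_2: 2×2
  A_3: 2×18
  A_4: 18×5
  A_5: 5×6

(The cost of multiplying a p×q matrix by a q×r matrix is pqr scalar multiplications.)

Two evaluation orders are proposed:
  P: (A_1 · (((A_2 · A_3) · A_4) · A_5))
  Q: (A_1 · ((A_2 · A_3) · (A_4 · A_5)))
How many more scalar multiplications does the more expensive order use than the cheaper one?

516

Order P = (A_1 · (((A_2 · A_3) · A_4) · A_5)): (A_2 · A_3): 2×2 by 2×18 → 2×18, cost 2·2·18 = 72; ((A_2 · A_3) · A_4): 2×18 by 18×5 → 2×5, cost 2·18·5 = 180; cumulative 252; (((A_2 · A_3) · A_4) · A_5): 2×5 by 5×6 → 2×6, cost 2·5·6 = 60; cumulative 312; (A_1 · (((A_2 · A_3) · A_4) · A_5)): 7×2 by 2×6 → 7×6, cost 7·2·6 = 84; cumulative 396. Total 396.
Order Q = (A_1 · ((A_2 · A_3) · (A_4 · A_5))): (A_2 · A_3): 2×2 by 2×18 → 2×18, cost 2·2·18 = 72; (A_4 · A_5): 18×5 by 5×6 → 18×6, cost 18·5·6 = 540; ((A_2 · A_3) · (A_4 · A_5)): 2×18 by 18×6 → 2×6, cost 2·18·6 = 216; cumulative 828; (A_1 · ((A_2 · A_3) · (A_4 · A_5))): 7×2 by 2×6 → 7×6, cost 7·2·6 = 84; cumulative 912. Total 912.
Difference: |396 − 912| = 516.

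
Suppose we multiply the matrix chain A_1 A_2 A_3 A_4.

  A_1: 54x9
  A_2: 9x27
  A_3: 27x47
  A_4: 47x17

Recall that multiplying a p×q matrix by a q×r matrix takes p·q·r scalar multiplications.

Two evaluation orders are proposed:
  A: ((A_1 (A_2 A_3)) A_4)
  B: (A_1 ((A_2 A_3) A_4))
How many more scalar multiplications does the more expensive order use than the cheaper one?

50535

Order A = ((A_1 (A_2 A_3)) A_4): (A_2 A_3): 9×27 by 27×47 → 9×47, cost 9·27·47 = 11421; (A_1 (A_2 A_3)): 54×9 by 9×47 → 54×47, cost 54·9·47 = 22842; cumulative 34263; ((A_1 (A_2 A_3)) A_4): 54×47 by 47×17 → 54×17, cost 54·47·17 = 43146; cumulative 77409. Total 77409.
Order B = (A_1 ((A_2 A_3) A_4)): (A_2 A_3): 9×27 by 27×47 → 9×47, cost 9·27·47 = 11421; ((A_2 A_3) A_4): 9×47 by 47×17 → 9×17, cost 9·47·17 = 7191; cumulative 18612; (A_1 ((A_2 A_3) A_4)): 54×9 by 9×17 → 54×17, cost 54·9·17 = 8262; cumulative 26874. Total 26874.
Difference: |77409 − 26874| = 50535.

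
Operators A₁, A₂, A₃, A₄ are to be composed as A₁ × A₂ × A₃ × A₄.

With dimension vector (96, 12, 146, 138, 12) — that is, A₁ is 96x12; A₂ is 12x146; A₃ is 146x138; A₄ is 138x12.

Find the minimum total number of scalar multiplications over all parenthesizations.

Adjacent pairs: A₁A₂ = 96·12·146 = 168192; A₂A₃ = 12·146·138 = 241776; A₃A₄ = 146·138·12 = 241776.
Length 3: A₁..A₃: k=1: 0+241776+96·12·138=400752; k=2: 168192+0+96·146·138=2102400 → min 400752 | A₂..A₄: k=2: 0+241776+12·146·12=262800; k=3: 241776+0+12·138·12=261648 → min 261648.
Length 4: A₁..A₄: k=1: 0+261648+96·12·12=275472; k=2: 168192+241776+96·146·12=578160; k=3: 400752+0+96·138·12=559728 → min 275472.
Optimal order: (A₁ × ((A₂ × A₃) × A₄)) with cost 275472.

275472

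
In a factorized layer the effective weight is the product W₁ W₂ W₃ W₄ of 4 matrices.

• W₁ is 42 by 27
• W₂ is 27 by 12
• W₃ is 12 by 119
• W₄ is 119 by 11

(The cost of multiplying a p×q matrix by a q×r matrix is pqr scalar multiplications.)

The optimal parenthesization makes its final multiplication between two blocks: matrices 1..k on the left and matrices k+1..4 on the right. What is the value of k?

1

Adjacent pairs: W₁W₂ = 42·27·12 = 13608; W₂W₃ = 27·12·119 = 38556; W₃W₄ = 12·119·11 = 15708.
Length 3: W₁..W₃: k=1: 0+38556+42·27·119=173502; k=2: 13608+0+42·12·119=73584 → min 73584 | W₂..W₄: k=2: 0+15708+27·12·11=19272; k=3: 38556+0+27·119·11=73899 → min 19272.
Top-level splits: k=1: (W₁..W₁)·(W₂..W₄) → 0+19272+42·27·11 = 31746; k=2: (W₁..W₂)·(W₃..W₄) → 13608+15708+42·12·11 = 34860; k=3: (W₁..W₃)·(W₄..W₄) → 73584+0+42·119·11 = 128562.
Best split is after W₁, i.e. k = 1.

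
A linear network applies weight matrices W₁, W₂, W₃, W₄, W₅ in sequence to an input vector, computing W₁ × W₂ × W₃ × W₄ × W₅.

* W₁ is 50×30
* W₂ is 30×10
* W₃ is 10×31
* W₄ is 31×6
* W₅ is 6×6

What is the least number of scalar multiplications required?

Adjacent pairs: W₁W₂ = 50·30·10 = 15000; W₂W₃ = 30·10·31 = 9300; W₃W₄ = 10·31·6 = 1860; W₄W₅ = 31·6·6 = 1116.
Length 3: W₁..W₃: k=1: 0+9300+50·30·31=55800; k=2: 15000+0+50·10·31=30500 → min 30500 | W₂..W₄: k=2: 0+1860+30·10·6=3660; k=3: 9300+0+30·31·6=14880 → min 3660 | W₃..W₅: k=3: 0+1116+10·31·6=2976; k=4: 1860+0+10·6·6=2220 → min 2220.
Length 4: W₁..W₄: k=1: 0+3660+50·30·6=12660; k=2: 15000+1860+50·10·6=19860; k=3: 30500+0+50·31·6=39800 → min 12660 | W₂..W₅: k=2: 0+2220+30·10·6=4020; k=3: 9300+1116+30·31·6=15996; k=4: 3660+0+30·6·6=4740 → min 4020.
Length 5: W₁..W₅: k=1: 0+4020+50·30·6=13020; k=2: 15000+2220+50·10·6=20220; k=3: 30500+1116+50·31·6=40916; k=4: 12660+0+50·6·6=14460 → min 13020.
Optimal order: (W₁ × (W₂ × ((W₃ × W₄) × W₅))) with cost 13020.

13020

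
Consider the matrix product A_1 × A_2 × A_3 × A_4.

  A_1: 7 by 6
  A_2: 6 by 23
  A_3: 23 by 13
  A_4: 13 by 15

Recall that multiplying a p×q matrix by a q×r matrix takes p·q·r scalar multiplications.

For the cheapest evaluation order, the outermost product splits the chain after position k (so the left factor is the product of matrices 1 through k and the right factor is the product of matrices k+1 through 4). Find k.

1

Adjacent pairs: A_1A_2 = 7·6·23 = 966; A_2A_3 = 6·23·13 = 1794; A_3A_4 = 23·13·15 = 4485.
Length 3: A_1..A_3: k=1: 0+1794+7·6·13=2340; k=2: 966+0+7·23·13=3059 → min 2340 | A_2..A_4: k=2: 0+4485+6·23·15=6555; k=3: 1794+0+6·13·15=2964 → min 2964.
Top-level splits: k=1: (A_1..A_1)·(A_2..A_4) → 0+2964+7·6·15 = 3594; k=2: (A_1..A_2)·(A_3..A_4) → 966+4485+7·23·15 = 7866; k=3: (A_1..A_3)·(A_4..A_4) → 2340+0+7·13·15 = 3705.
Best split is after A_1, i.e. k = 1.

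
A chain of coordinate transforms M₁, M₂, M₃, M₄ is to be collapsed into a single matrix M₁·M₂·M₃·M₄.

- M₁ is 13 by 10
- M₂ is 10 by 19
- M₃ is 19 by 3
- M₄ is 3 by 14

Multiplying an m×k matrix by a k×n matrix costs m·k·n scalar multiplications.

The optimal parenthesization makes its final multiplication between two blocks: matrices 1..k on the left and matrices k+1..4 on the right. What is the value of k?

3

Adjacent pairs: M₁M₂ = 13·10·19 = 2470; M₂M₃ = 10·19·3 = 570; M₃M₄ = 19·3·14 = 798.
Length 3: M₁..M₃: k=1: 0+570+13·10·3=960; k=2: 2470+0+13·19·3=3211 → min 960 | M₂..M₄: k=2: 0+798+10·19·14=3458; k=3: 570+0+10·3·14=990 → min 990.
Top-level splits: k=1: (M₁..M₁)·(M₂..M₄) → 0+990+13·10·14 = 2810; k=2: (M₁..M₂)·(M₃..M₄) → 2470+798+13·19·14 = 6726; k=3: (M₁..M₃)·(M₄..M₄) → 960+0+13·3·14 = 1506.
Best split is after M₃, i.e. k = 3.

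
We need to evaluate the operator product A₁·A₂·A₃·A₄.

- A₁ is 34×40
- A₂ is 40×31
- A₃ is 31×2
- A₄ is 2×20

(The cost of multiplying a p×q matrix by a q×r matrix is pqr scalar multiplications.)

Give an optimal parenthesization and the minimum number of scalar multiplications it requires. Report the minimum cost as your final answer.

Adjacent pairs: A₁A₂ = 34·40·31 = 42160; A₂A₃ = 40·31·2 = 2480; A₃A₄ = 31·2·20 = 1240.
Length 3: A₁..A₃: k=1: 0+2480+34·40·2=5200; k=2: 42160+0+34·31·2=44268 → min 5200 | A₂..A₄: k=2: 0+1240+40·31·20=26040; k=3: 2480+0+40·2·20=4080 → min 4080.
Length 4: A₁..A₄: k=1: 0+4080+34·40·20=31280; k=2: 42160+1240+34·31·20=64480; k=3: 5200+0+34·2·20=6560 → min 6560.
Optimal parenthesization: ((A₁·(A₂·A₃))·A₄) with cost 6560.

6560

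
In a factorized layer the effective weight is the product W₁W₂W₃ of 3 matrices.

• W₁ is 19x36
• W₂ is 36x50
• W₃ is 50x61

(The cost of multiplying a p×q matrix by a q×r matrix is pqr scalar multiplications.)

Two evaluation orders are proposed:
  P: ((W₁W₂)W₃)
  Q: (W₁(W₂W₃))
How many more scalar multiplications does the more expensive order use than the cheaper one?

Order P = ((W₁W₂)W₃): (W₁W₂): 19×36 by 36×50 → 19×50, cost 19·36·50 = 34200; ((W₁W₂)W₃): 19×50 by 50×61 → 19×61, cost 19·50·61 = 57950; cumulative 92150. Total 92150.
Order Q = (W₁(W₂W₃)): (W₂W₃): 36×50 by 50×61 → 36×61, cost 36·50·61 = 109800; (W₁(W₂W₃)): 19×36 by 36×61 → 19×61, cost 19·36·61 = 41724; cumulative 151524. Total 151524.
Difference: |92150 − 151524| = 59374.

59374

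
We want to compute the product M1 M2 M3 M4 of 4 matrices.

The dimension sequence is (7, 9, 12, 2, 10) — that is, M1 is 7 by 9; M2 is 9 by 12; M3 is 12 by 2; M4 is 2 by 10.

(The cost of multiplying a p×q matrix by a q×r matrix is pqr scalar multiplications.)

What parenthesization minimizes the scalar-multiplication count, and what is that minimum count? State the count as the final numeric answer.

482

Adjacent pairs: M1M2 = 7·9·12 = 756; M2M3 = 9·12·2 = 216; M3M4 = 12·2·10 = 240.
Length 3: M1..M3: k=1: 0+216+7·9·2=342; k=2: 756+0+7·12·2=924 → min 342 | M2..M4: k=2: 0+240+9·12·10=1320; k=3: 216+0+9·2·10=396 → min 396.
Length 4: M1..M4: k=1: 0+396+7·9·10=1026; k=2: 756+240+7·12·10=1836; k=3: 342+0+7·2·10=482 → min 482.
Optimal parenthesization: ((M1 (M2 M3)) M4) with cost 482.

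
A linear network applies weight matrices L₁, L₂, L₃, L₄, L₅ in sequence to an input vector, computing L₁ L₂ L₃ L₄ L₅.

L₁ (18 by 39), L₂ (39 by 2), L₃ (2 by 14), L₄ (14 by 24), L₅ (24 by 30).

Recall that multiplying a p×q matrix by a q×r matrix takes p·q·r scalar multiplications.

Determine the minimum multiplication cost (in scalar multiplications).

Adjacent pairs: L₁L₂ = 18·39·2 = 1404; L₂L₃ = 39·2·14 = 1092; L₃L₄ = 2·14·24 = 672; L₄L₅ = 14·24·30 = 10080.
Length 3: L₁..L₃: k=1: 0+1092+18·39·14=10920; k=2: 1404+0+18·2·14=1908 → min 1908 | L₂..L₄: k=2: 0+672+39·2·24=2544; k=3: 1092+0+39·14·24=14196 → min 2544 | L₃..L₅: k=3: 0+10080+2·14·30=10920; k=4: 672+0+2·24·30=2112 → min 2112.
Length 4: L₁..L₄: k=1: 0+2544+18·39·24=19392; k=2: 1404+672+18·2·24=2940; k=3: 1908+0+18·14·24=7956 → min 2940 | L₂..L₅: k=2: 0+2112+39·2·30=4452; k=3: 1092+10080+39·14·30=27552; k=4: 2544+0+39·24·30=30624 → min 4452.
Length 5: L₁..L₅: k=1: 0+4452+18·39·30=25512; k=2: 1404+2112+18·2·30=4596; k=3: 1908+10080+18·14·30=19548; k=4: 2940+0+18·24·30=15900 → min 4596.
Optimal order: ((L₁ L₂) ((L₃ L₄) L₅)) with cost 4596.

4596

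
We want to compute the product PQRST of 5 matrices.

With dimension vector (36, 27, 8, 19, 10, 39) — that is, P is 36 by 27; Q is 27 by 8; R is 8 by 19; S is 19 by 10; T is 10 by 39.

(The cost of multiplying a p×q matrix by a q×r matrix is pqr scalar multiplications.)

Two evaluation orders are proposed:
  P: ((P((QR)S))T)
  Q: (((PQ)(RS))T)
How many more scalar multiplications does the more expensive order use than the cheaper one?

Order P = ((P((QR)S))T): (QR): 27×8 by 8×19 → 27×19, cost 27·8·19 = 4104; ((QR)S): 27×19 by 19×10 → 27×10, cost 27·19·10 = 5130; cumulative 9234; (P((QR)S)): 36×27 by 27×10 → 36×10, cost 36·27·10 = 9720; cumulative 18954; ((P((QR)S))T): 36×10 by 10×39 → 36×39, cost 36·10·39 = 14040; cumulative 32994. Total 32994.
Order Q = (((PQ)(RS))T): (PQ): 36×27 by 27×8 → 36×8, cost 36·27·8 = 7776; (RS): 8×19 by 19×10 → 8×10, cost 8·19·10 = 1520; ((PQ)(RS)): 36×8 by 8×10 → 36×10, cost 36·8·10 = 2880; cumulative 12176; (((PQ)(RS))T): 36×10 by 10×39 → 36×39, cost 36·10·39 = 14040; cumulative 26216. Total 26216.
Difference: |32994 − 26216| = 6778.

6778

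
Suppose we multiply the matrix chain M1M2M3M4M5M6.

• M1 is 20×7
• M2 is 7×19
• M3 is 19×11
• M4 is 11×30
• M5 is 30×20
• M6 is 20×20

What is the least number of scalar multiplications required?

13573

Adjacent pairs: M1M2 = 20·7·19 = 2660; M2M3 = 7·19·11 = 1463; M3M4 = 19·11·30 = 6270; M4M5 = 11·30·20 = 6600; M5M6 = 30·20·20 = 12000.
Length 3: M1..M3: k=1: 0+1463+20·7·11=3003; k=2: 2660+0+20·19·11=6840 → min 3003 | M2..M4: k=2: 0+6270+7·19·30=10260; k=3: 1463+0+7·11·30=3773 → min 3773 | M3..M5: k=3: 0+6600+19·11·20=10780; k=4: 6270+0+19·30·20=17670 → min 10780 | M4..M6: k=4: 0+12000+11·30·20=18600; k=5: 6600+0+11·20·20=11000 → min 11000.
Length 4: M1..M4: k=1: 0+3773+20·7·30=7973; k=2: 2660+6270+20·19·30=20330; k=3: 3003+0+20·11·30=9603 → min 7973 | M2..M5: k=2: 0+10780+7·19·20=13440; k=3: 1463+6600+7·11·20=9603; k=4: 3773+0+7·30·20=7973 → min 7973 | M3..M6: k=3: 0+11000+19·11·20=15180; k=4: 6270+12000+19·30·20=29670; k=5: 10780+0+19·20·20=18380 → min 15180.
Length 5: M1..M5: k=1: 0+7973+20·7·20=10773; k=2: 2660+10780+20·19·20=21040; k=3: 3003+6600+20·11·20=14003; k=4: 7973+0+20·30·20=19973 → min 10773 | M2..M6: k=2: 0+15180+7·19·20=17840; k=3: 1463+11000+7·11·20=14003; k=4: 3773+12000+7·30·20=19973; k=5: 7973+0+7·20·20=10773 → min 10773.
Length 6: M1..M6: k=1: 0+10773+20·7·20=13573; k=2: 2660+15180+20·19·20=25440; k=3: 3003+11000+20·11·20=18403; k=4: 7973+12000+20·30·20=31973; k=5: 10773+0+20·20·20=18773 → min 13573.
Optimal order: (M1((((M2M3)M4)M5)M6)) with cost 13573.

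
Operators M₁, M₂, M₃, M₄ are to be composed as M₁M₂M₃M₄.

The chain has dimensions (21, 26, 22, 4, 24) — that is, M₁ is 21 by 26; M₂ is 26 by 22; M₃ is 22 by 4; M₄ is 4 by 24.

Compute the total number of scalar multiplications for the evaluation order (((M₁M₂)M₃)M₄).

(M₁M₂): 21×26 by 26×22 → 21×22, cost 21·26·22 = 12012
((M₁M₂)M₃): 21×22 by 22×4 → 21×4, cost 21·22·4 = 1848; cumulative 13860
(((M₁M₂)M₃)M₄): 21×4 by 4×24 → 21×24, cost 21·4·24 = 2016; cumulative 15876
Total: 15876 scalar multiplications.

15876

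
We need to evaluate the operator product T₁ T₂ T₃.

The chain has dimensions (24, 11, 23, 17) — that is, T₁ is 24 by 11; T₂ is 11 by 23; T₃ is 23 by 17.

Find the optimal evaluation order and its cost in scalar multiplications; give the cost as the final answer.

(T₁ (T₂ T₃)): cost 8789.
((T₁ T₂) T₃): cost 15456.
Optimal: (T₁ (T₂ T₃)) with cost 8789.

8789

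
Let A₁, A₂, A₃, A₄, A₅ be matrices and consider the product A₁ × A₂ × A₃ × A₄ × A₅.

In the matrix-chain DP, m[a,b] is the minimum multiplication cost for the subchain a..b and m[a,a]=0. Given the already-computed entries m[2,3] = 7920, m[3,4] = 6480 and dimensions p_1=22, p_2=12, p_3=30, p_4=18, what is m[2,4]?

11232

m[2,4] = min over k∈[2,3] of m[2,k]+m[k+1,4]+p_{1}·p_k·p_{4}.
k=2: 0 + 6480 + 22·12·18 = 11232; k=3: 7920 + 0 + 22·30·18 = 19800.
Minimum: 11232 at k=2.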